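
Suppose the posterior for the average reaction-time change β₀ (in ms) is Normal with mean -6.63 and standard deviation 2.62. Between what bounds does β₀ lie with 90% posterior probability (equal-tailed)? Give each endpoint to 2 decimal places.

The posterior is symmetric, so the 90% equal-tailed interval is β₀ = -6.63 ± z·2.62 with z = 1.645.
Half-width: 1.645 × 2.62 = 4.31.
-6.63 − 4.31 = -10.94; -6.63 + 4.31 = -2.32.

[-10.94, -2.32]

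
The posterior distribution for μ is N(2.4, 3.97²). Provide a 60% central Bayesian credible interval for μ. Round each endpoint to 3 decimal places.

The posterior is symmetric, so the 60% equal-tailed interval is μ = 2.4 ± z·3.97 with z = 0.842.
Half-width: 0.842 × 3.97 = 3.341.
2.4 − 3.341 = -0.941; 2.4 + 3.341 = 5.741.

[-0.941, 5.741]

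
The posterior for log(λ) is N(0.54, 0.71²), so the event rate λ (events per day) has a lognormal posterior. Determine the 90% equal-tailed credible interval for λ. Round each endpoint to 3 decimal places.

[0.534, 5.517]

On the log scale the 90% interval is 0.54 ± 1.645 × 0.71 = [-0.6278, 1.7078].
Exponentiate: [e^-0.6278, e^1.7078] = [0.534, 5.517].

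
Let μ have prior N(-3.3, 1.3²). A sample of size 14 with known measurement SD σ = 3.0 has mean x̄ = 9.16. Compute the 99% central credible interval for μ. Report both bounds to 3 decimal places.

Posterior precision = 1/1.3² + 14/3.0² = 0.5917 + 1.5556 = 2.1473, so posterior SD = 0.6824.
Posterior mean = (-3.3/1.3² + 14·9.16/3.0²) / 2.1473 = 5.7264.
Interval: 5.7264 ± 2.576 × 0.6824 → [3.969, 7.484].

[3.969, 7.484]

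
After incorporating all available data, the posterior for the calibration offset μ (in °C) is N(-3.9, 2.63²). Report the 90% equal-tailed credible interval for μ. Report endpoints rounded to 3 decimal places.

The posterior is symmetric, so the 90% equal-tailed interval is μ = -3.9 ± z·2.63 with z = 1.645.
Half-width: 1.645 × 2.63 = 4.326.
-3.9 − 4.326 = -8.226; -3.9 + 4.326 = 0.426.

[-8.226, 0.426]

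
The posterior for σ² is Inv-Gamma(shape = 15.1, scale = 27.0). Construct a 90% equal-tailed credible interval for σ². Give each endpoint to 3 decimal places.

Inverse-Gamma(15.1, 27.0) quantiles: F⁻¹(0.05) and F⁻¹(0.95).
Equivalently, 1/σ² ~ Gamma(15.1, rate = 27.0); invert its 0.95 and 0.05 quantiles.
Posterior mean ≈ 1.915, SD ≈ 0.529; a Normal approximation gives roughly [1.045, 2.785].
Exact: lower = 1.227; upper = 2.895.

[1.227, 2.895]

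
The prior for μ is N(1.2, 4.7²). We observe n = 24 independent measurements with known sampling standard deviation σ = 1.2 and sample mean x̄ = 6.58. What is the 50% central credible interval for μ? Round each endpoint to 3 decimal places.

[6.400, 6.730]

Posterior precision = 1/4.7² + 24/1.2² = 0.0453 + 16.6667 = 16.7119, so posterior SD = 0.2446.
Posterior mean = (1.2/4.7² + 24·6.58/1.2²) / 16.7119 = 6.5654.
Interval: 6.5654 ± 0.674 × 0.2446 → [6.400, 6.730].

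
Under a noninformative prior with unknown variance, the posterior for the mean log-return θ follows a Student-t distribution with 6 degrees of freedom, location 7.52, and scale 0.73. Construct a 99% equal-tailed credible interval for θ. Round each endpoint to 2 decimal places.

[4.81, 10.23]

The t_6 distribution is symmetric; the 99% interval is 7.52 ± t·0.73 with t_{0.995,6} = 3.707.
Half-width: 3.707 × 0.73 = 2.71.
7.52 − 2.71 = 4.81; 7.52 + 2.71 = 10.23.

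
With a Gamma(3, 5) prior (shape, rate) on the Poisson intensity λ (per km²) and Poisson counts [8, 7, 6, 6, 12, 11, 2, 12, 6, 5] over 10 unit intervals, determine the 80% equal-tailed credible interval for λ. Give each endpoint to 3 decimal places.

Posterior: Gamma(3+75, 5+10) = Gamma(78, 15) (shape, rate).
Equal-tailed 80% interval: Gamma(78, 15) quantiles at 0.1 and 0.9.
Posterior mean ≈ 5.200, SD ≈ 0.589; a Normal approximation gives roughly [4.445, 5.955].
Exact: lower = 4.461; upper = 5.967.

[4.461, 5.967]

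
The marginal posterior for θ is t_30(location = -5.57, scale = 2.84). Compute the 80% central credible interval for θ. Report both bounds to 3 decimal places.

[-9.292, -1.848]

The t_30 distribution is symmetric; the 80% interval is -5.57 ± t·2.84 with t_{0.9,30} = 1.310.
Half-width: 1.310 × 2.84 = 3.722.
-5.57 − 3.722 = -9.292; -5.57 + 3.722 = -1.848.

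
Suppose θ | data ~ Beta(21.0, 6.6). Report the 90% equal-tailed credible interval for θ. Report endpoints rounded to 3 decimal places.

[0.619, 0.881]

Posterior: Beta(21.0, 6.6).
Equal-tailed 90% interval: the 0.05 and 0.95 quantiles of Beta(21.0, 6.6).
Posterior mean ≈ 0.761, SD ≈ 0.080; a Normal approximation gives roughly [0.630, 0.892].
Exact: F⁻¹(0.05) = 0.619; F⁻¹(0.95) = 0.881.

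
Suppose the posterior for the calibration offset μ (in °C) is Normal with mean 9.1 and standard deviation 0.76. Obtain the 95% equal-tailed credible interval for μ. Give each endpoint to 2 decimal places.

[7.61, 10.59]

The posterior is symmetric, so the 95% equal-tailed interval is μ = 9.1 ± z·0.76 with z = 1.960.
Half-width: 1.960 × 0.76 = 1.49.
9.1 − 1.49 = 7.61; 9.1 + 1.49 = 10.59.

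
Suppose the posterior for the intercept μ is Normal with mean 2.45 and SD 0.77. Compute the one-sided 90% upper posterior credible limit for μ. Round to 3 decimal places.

3.437

Need U with P(μ ≤ U) = 0.90: U = 2.45 + z_{0.1}·0.77.
z = 1.282; U = 2.45 + 1.282 × 0.77 = 3.437.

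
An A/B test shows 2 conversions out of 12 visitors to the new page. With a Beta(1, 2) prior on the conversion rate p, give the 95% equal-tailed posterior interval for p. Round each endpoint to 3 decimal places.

Posterior: Beta(1+2, 2+10) = Beta(3, 12).
Equal-tailed 95% interval: the 0.025 and 0.975 quantiles of Beta(3, 12).
Posterior mean ≈ 0.200, SD ≈ 0.100; a Normal approximation gives roughly [0.004, 0.396].
Exact: F⁻¹(0.025) = 0.047; F⁻¹(0.975) = 0.428.

[0.047, 0.428]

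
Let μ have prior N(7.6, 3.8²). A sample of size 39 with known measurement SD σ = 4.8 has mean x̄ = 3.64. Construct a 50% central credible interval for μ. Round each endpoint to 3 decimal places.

[3.288, 4.304]

Posterior precision = 1/3.8² + 39/4.8² = 0.0693 + 1.6927 = 1.7620, so posterior SD = 0.7534.
Posterior mean = (7.6/3.8² + 39·3.64/4.8²) / 1.7620 = 3.7956.
Interval: 3.7956 ± 0.674 × 0.7534 → [3.288, 4.304].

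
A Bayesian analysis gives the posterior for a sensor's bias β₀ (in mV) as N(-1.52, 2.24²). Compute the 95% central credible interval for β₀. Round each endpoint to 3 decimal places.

The posterior is symmetric, so the 95% equal-tailed interval is β₀ = -1.52 ± z·2.24 with z = 1.960.
Half-width: 1.960 × 2.24 = 4.390.
-1.52 − 4.390 = -5.910; -1.52 + 4.390 = 2.870.

[-5.910, 2.870]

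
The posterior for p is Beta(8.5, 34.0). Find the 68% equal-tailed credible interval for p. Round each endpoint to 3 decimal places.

Posterior: Beta(8.5, 34.0).
Equal-tailed 68% interval: the 0.16 and 0.84 quantiles of Beta(8.5, 34.0).
Posterior mean ≈ 0.200, SD ≈ 0.061; a Normal approximation gives roughly [0.140, 0.260].
Exact: F⁻¹(0.16) = 0.140; F⁻¹(0.84) = 0.260.

[0.140, 0.260]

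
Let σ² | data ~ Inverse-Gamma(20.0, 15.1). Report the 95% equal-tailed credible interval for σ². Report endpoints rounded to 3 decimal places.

Inverse-Gamma(20.0, 15.1) quantiles: F⁻¹(0.025) and F⁻¹(0.975).
Equivalently, 1/σ² ~ Gamma(20.0, rate = 15.1); invert its 0.975 and 0.025 quantiles.
Posterior mean ≈ 0.795, SD ≈ 0.187; a Normal approximation gives roughly [0.428, 1.162].
Exact: lower = 0.509; upper = 1.236.

[0.509, 1.236]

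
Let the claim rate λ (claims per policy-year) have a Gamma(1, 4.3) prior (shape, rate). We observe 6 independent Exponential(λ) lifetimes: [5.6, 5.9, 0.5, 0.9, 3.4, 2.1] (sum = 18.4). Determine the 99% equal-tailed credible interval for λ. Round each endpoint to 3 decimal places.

Posterior: Gamma(1+6, 4.3+18.4) = Gamma(7, 22.7) (shape, rate).
Equal-tailed 99% interval: Gamma(7, 22.7) quantiles at 0.005 and 0.995.
Posterior mean ≈ 0.308, SD ≈ 0.117; a Normal approximation gives roughly [0.008, 0.609].
Exact: lower = 0.090; upper = 0.690.

[0.090, 0.690]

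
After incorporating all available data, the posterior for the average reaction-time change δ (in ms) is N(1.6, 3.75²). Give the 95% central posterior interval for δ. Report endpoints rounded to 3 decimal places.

The posterior is symmetric, so the 95% equal-tailed interval is δ = 1.6 ± z·3.75 with z = 1.960.
Half-width: 1.960 × 3.75 = 7.350.
1.6 − 7.350 = -5.750; 1.6 + 7.350 = 8.950.

[-5.750, 8.950]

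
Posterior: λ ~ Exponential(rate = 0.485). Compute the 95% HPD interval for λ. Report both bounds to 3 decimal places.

The exponential density is strictly decreasing on [0, ∞), so the HPD interval is anchored at 0: [0, q] with P(λ ≤ q) = 0.95.
q = −ln(1 − 0.95) / 0.485 = 2.9957 / 0.485 = 6.177.

[0.000, 6.177]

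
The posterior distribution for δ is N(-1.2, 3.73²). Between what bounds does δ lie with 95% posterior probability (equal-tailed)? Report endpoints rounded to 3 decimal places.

[-8.511, 6.111]

The posterior is symmetric, so the 95% equal-tailed interval is δ = -1.2 ± z·3.73 with z = 1.960.
Half-width: 1.960 × 3.73 = 7.311.
-1.2 − 7.311 = -8.511; -1.2 + 7.311 = 6.111.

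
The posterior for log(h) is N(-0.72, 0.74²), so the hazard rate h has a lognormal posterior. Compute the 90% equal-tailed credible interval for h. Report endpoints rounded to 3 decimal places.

[0.144, 1.644]

On the log scale the 90% interval is -0.72 ± 1.645 × 0.74 = [-1.9372, 0.4972].
Exponentiate: [e^-1.9372, e^0.4972] = [0.144, 1.644].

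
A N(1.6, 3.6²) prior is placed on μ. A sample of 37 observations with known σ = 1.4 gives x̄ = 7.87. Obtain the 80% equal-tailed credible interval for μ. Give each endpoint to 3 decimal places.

[7.550, 8.139]

Posterior precision = 1/3.6² + 37/1.4² = 0.0772 + 18.8776 = 18.9547, so posterior SD = 0.2297.
Posterior mean = (1.6/3.6² + 37·7.87/1.4²) / 18.9547 = 7.8445.
Interval: 7.8445 ± 1.282 × 0.2297 → [7.550, 8.139].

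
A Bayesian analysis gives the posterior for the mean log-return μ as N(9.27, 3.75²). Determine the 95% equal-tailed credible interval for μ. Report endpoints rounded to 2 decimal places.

The posterior is symmetric, so the 95% equal-tailed interval is μ = 9.27 ± z·3.75 with z = 1.960.
Half-width: 1.960 × 3.75 = 7.35.
9.27 − 7.35 = 1.92; 9.27 + 7.35 = 16.62.

[1.92, 16.62]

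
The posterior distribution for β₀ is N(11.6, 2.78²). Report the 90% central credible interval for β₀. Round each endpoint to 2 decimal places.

[7.03, 16.17]

The posterior is symmetric, so the 90% equal-tailed interval is β₀ = 11.6 ± z·2.78 with z = 1.645.
Half-width: 1.645 × 2.78 = 4.57.
11.6 − 4.57 = 7.03; 11.6 + 4.57 = 16.17.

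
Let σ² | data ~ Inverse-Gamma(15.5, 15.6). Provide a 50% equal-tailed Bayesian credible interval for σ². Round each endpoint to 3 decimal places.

[0.869, 1.229]

Inverse-Gamma(15.5, 15.6) quantiles: F⁻¹(0.25) and F⁻¹(0.75).
Equivalently, 1/σ² ~ Gamma(15.5, rate = 15.6); invert its 0.75 and 0.25 quantiles.
Posterior mean ≈ 1.076, SD ≈ 0.293; a Normal approximation gives roughly [0.878, 1.273].
Exact: lower = 0.869; upper = 1.229.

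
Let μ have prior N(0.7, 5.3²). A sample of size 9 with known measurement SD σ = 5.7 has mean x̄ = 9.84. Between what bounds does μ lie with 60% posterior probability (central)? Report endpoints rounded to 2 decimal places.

Posterior precision = 1/5.3² + 9/5.7² = 0.0356 + 0.2770 = 0.3126, so posterior SD = 1.7885.
Posterior mean = (0.7/5.3² + 9·9.84/5.7²) / 0.3126 = 8.7991.
Interval: 8.7991 ± 0.842 × 1.7885 → [7.29, 10.30].

[7.29, 10.30]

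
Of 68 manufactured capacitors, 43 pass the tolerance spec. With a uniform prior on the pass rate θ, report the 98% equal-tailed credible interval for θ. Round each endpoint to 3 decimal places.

[0.491, 0.755]

Posterior: Beta(1+43, 1+25) = Beta(44, 26).
Equal-tailed 98% interval: the 0.01 and 0.99 quantiles of Beta(44, 26).
Posterior mean ≈ 0.629, SD ≈ 0.057; a Normal approximation gives roughly [0.495, 0.762].
Exact: F⁻¹(0.01) = 0.491; F⁻¹(0.99) = 0.755.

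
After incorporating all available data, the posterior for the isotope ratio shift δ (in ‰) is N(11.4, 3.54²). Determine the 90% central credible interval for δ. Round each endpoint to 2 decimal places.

[5.58, 17.22]

The posterior is symmetric, so the 90% equal-tailed interval is δ = 11.4 ± z·3.54 with z = 1.645.
Half-width: 1.645 × 3.54 = 5.82.
11.4 − 5.82 = 5.58; 11.4 + 5.82 = 17.22.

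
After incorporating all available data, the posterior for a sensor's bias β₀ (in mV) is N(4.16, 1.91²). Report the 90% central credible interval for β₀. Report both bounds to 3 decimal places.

The posterior is symmetric, so the 90% equal-tailed interval is β₀ = 4.16 ± z·1.91 with z = 1.645.
Half-width: 1.645 × 1.91 = 3.142.
4.16 − 3.142 = 1.018; 4.16 + 3.142 = 7.302.

[1.018, 7.302]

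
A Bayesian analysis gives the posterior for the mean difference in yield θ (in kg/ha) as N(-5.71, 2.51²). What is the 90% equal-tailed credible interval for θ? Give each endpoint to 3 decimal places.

The posterior is symmetric, so the 90% equal-tailed interval is θ = -5.71 ± z·2.51 with z = 1.645.
Half-width: 1.645 × 2.51 = 4.129.
-5.71 − 4.129 = -9.839; -5.71 + 4.129 = -1.581.

[-9.839, -1.581]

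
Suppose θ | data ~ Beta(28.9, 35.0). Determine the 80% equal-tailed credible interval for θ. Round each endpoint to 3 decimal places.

Posterior: Beta(28.9, 35.0).
Equal-tailed 80% interval: the 0.1 and 0.9 quantiles of Beta(28.9, 35.0).
Posterior mean ≈ 0.452, SD ≈ 0.062; a Normal approximation gives roughly [0.373, 0.531].
Exact: F⁻¹(0.1) = 0.373; F⁻¹(0.9) = 0.532.

[0.373, 0.532]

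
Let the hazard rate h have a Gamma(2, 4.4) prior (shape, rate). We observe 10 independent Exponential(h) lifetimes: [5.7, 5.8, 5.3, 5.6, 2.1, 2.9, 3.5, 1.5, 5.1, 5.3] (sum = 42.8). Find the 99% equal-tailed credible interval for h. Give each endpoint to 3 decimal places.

[0.105, 0.483]

Posterior: Gamma(2+10, 4.4+42.8) = Gamma(12, 47.2) (shape, rate).
Equal-tailed 99% interval: Gamma(12, 47.2) quantiles at 0.005 and 0.995.
Posterior mean ≈ 0.254, SD ≈ 0.073; a Normal approximation gives roughly [0.065, 0.443].
Exact: lower = 0.105; upper = 0.483.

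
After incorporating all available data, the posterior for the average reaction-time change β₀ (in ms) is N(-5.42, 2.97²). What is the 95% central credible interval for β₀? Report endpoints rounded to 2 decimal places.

[-11.24, 0.40]

The posterior is symmetric, so the 95% equal-tailed interval is β₀ = -5.42 ± z·2.97 with z = 1.960.
Half-width: 1.960 × 2.97 = 5.82.
-5.42 − 5.82 = -11.24; -5.42 + 5.82 = 0.40.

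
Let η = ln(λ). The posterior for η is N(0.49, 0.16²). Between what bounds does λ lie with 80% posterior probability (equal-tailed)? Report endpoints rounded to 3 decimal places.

[1.330, 2.004]

On the log scale the 80% interval is 0.49 ± 1.282 × 0.16 = [0.2850, 0.6950].
Exponentiate: [e^0.2850, e^0.6950] = [1.330, 2.004].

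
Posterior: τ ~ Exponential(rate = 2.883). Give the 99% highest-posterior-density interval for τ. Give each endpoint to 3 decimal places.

[0.000, 1.597]

The exponential density is strictly decreasing on [0, ∞), so the HPD interval is anchored at 0: [0, q] with P(τ ≤ q) = 0.99.
q = −ln(1 − 0.99) / 2.883 = 4.6052 / 2.883 = 1.597.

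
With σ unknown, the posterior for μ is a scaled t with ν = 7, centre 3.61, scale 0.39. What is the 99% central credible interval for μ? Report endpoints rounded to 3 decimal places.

The t_7 distribution is symmetric; the 99% interval is 3.61 ± t·0.39 with t_{0.995,7} = 3.499.
Half-width: 3.499 × 0.39 = 1.365.
3.61 − 1.365 = 2.245; 3.61 + 1.365 = 4.975.

[2.245, 4.975]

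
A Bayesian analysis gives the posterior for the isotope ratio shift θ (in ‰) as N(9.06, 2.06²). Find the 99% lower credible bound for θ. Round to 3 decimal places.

Need L with P(θ ≥ L) = 0.99: L = 9.06 − z_{0.01}·2.06.
z = 2.326; L = 9.06 − 2.326 × 2.06 = 4.268.

4.268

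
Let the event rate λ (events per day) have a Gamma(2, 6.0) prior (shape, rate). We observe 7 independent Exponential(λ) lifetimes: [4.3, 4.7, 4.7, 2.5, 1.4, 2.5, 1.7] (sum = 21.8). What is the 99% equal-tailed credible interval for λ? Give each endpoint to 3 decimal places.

Posterior: Gamma(2+7, 6.0+21.8) = Gamma(9, 27.8) (shape, rate).
Equal-tailed 99% interval: Gamma(9, 27.8) quantiles at 0.005 and 0.995.
Posterior mean ≈ 0.324, SD ≈ 0.108; a Normal approximation gives roughly [0.046, 0.602].
Exact: lower = 0.113; upper = 0.668.

[0.113, 0.668]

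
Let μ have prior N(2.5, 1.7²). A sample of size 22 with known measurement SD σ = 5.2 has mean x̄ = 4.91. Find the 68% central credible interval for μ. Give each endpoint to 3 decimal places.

Posterior precision = 1/1.7² + 22/5.2² = 0.3460 + 0.8136 = 1.1596, so posterior SD = 0.9286.
Posterior mean = (2.5/1.7² + 22·4.91/5.2²) / 1.1596 = 4.1909.
Interval: 4.1909 ± 0.994 × 0.9286 → [3.267, 5.114].

[3.267, 5.114]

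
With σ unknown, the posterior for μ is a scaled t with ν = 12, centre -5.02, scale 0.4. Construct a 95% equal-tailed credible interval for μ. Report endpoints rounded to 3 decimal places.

The t_12 distribution is symmetric; the 95% interval is -5.02 ± t·0.4 with t_{0.975,12} = 2.179.
Half-width: 2.179 × 0.4 = 0.872.
-5.02 − 0.872 = -5.892; -5.02 + 0.872 = -4.148.

[-5.892, -4.148]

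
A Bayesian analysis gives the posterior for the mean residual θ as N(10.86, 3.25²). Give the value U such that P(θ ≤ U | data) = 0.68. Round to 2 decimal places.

Need U with P(θ ≤ U) = 0.68: U = 10.86 + z_{0.32}·3.25.
z = 0.468; U = 10.86 + 0.468 × 3.25 = 12.38.

12.38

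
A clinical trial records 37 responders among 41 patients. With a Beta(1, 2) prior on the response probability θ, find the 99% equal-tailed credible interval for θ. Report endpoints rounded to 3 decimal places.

[0.704, 0.963]

Posterior: Beta(1+37, 2+4) = Beta(38, 6).
Equal-tailed 99% interval: the 0.005 and 0.995 quantiles of Beta(38, 6).
Posterior mean ≈ 0.864, SD ≈ 0.051; a Normal approximation gives roughly [0.732, 0.995].
Exact: F⁻¹(0.005) = 0.704; F⁻¹(0.995) = 0.963.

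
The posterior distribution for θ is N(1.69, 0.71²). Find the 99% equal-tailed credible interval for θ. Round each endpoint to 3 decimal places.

The posterior is symmetric, so the 99% equal-tailed interval is θ = 1.69 ± z·0.71 with z = 2.576.
Half-width: 2.576 × 0.71 = 1.829.
1.69 − 1.829 = -0.139; 1.69 + 1.829 = 3.519.

[-0.139, 3.519]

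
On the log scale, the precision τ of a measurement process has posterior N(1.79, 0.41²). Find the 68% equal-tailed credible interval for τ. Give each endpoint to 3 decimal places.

[3.984, 9.005]

On the log scale the 68% interval is 1.79 ± 0.994 × 0.41 = [1.3823, 2.1977].
Exponentiate: [e^1.3823, e^2.1977] = [3.984, 9.005].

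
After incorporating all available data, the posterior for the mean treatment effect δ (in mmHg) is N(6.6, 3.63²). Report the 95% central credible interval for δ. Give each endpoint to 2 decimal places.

[-0.51, 13.71]

The posterior is symmetric, so the 95% equal-tailed interval is δ = 6.6 ± z·3.63 with z = 1.960.
Half-width: 1.960 × 3.63 = 7.11.
6.6 − 7.11 = -0.51; 6.6 + 7.11 = 13.71.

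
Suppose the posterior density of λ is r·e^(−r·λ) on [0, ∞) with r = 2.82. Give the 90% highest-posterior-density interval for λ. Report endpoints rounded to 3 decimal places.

[0.000, 0.817]

The exponential density is strictly decreasing on [0, ∞), so the HPD interval is anchored at 0: [0, q] with P(λ ≤ q) = 0.90.
q = −ln(1 − 0.90) / 2.82 = 2.3026 / 2.82 = 0.817.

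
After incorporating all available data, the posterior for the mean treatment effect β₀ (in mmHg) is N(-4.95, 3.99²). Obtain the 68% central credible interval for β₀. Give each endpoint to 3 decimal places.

[-8.918, -0.982]

The posterior is symmetric, so the 68% equal-tailed interval is β₀ = -4.95 ± z·3.99 with z = 0.994.
Half-width: 0.994 × 3.99 = 3.968.
-4.95 − 3.968 = -8.918; -4.95 + 3.968 = -0.982.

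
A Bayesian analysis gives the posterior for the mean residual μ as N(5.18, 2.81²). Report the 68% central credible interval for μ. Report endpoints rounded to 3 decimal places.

[2.386, 7.974]

The posterior is symmetric, so the 68% equal-tailed interval is μ = 5.18 ± z·2.81 with z = 0.994.
Half-width: 0.994 × 2.81 = 2.794.
5.18 − 2.794 = 2.386; 5.18 + 2.794 = 7.974.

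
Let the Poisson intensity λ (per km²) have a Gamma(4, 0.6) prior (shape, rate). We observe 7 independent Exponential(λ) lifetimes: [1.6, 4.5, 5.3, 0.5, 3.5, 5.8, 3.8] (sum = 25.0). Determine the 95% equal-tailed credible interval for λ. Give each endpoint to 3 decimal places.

Posterior: Gamma(4+7, 0.6+25.0) = Gamma(11, 25.6) (shape, rate).
Equal-tailed 95% interval: Gamma(11, 25.6) quantiles at 0.025 and 0.975.
Posterior mean ≈ 0.430, SD ≈ 0.130; a Normal approximation gives roughly [0.176, 0.684].
Exact: lower = 0.214; upper = 0.718.

[0.214, 0.718]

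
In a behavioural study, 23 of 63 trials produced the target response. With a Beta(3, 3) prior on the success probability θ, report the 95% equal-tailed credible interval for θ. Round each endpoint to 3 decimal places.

[0.267, 0.493]

Posterior: Beta(3+23, 3+40) = Beta(26, 43).
Equal-tailed 95% interval: the 0.025 and 0.975 quantiles of Beta(26, 43).
Posterior mean ≈ 0.377, SD ≈ 0.058; a Normal approximation gives roughly [0.263, 0.490].
Exact: F⁻¹(0.025) = 0.267; F⁻¹(0.975) = 0.493.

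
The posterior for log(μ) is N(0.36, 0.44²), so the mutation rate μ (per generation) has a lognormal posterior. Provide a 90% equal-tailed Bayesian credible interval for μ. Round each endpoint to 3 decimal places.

[0.695, 2.956]

On the log scale the 90% interval is 0.36 ± 1.645 × 0.44 = [-0.3637, 1.0837].
Exponentiate: [e^-0.3637, e^1.0837] = [0.695, 2.956].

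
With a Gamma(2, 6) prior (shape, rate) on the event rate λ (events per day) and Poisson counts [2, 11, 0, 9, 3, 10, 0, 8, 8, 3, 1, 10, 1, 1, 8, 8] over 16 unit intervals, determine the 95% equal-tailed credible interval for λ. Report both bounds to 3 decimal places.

[3.086, 4.727]

Posterior: Gamma(2+83, 6+16) = Gamma(85, 22) (shape, rate).
Equal-tailed 95% interval: Gamma(85, 22) quantiles at 0.025 and 0.975.
Posterior mean ≈ 3.864, SD ≈ 0.419; a Normal approximation gives roughly [3.042, 4.685].
Exact: lower = 3.086; upper = 4.727.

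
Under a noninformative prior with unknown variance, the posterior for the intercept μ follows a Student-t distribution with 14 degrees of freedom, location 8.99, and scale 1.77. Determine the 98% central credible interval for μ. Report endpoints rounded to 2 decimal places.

The t_14 distribution is symmetric; the 98% interval is 8.99 ± t·1.77 with t_{0.99,14} = 2.624.
Half-width: 2.624 × 1.77 = 4.65.
8.99 − 4.65 = 4.34; 8.99 + 4.65 = 13.64.

[4.34, 13.64]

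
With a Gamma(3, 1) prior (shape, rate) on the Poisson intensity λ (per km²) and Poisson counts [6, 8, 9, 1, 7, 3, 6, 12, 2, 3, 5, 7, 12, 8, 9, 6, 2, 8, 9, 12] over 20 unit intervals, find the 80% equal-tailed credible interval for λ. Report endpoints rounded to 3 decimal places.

Posterior: Gamma(3+135, 1+20) = Gamma(138, 21) (shape, rate).
Equal-tailed 80% interval: Gamma(138, 21) quantiles at 0.1 and 0.9.
Posterior mean ≈ 6.571, SD ≈ 0.559; a Normal approximation gives roughly [5.855, 7.288].
Exact: lower = 5.866; upper = 7.298.

[5.866, 7.298]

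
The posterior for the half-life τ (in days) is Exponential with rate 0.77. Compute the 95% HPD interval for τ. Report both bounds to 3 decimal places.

[0.000, 3.891]

The exponential density is strictly decreasing on [0, ∞), so the HPD interval is anchored at 0: [0, q] with P(τ ≤ q) = 0.95.
q = −ln(1 − 0.95) / 0.77 = 2.9957 / 0.77 = 3.891.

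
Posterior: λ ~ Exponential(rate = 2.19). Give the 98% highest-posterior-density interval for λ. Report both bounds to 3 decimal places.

The exponential density is strictly decreasing on [0, ∞), so the HPD interval is anchored at 0: [0, q] with P(λ ≤ q) = 0.98.
q = −ln(1 − 0.98) / 2.19 = 3.9120 / 2.19 = 1.786.

[0.000, 1.786]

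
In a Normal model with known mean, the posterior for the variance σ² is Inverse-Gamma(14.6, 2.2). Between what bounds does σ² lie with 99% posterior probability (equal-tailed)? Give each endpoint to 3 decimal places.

Inverse-Gamma(14.6, 2.2) quantiles: F⁻¹(0.005) and F⁻¹(0.995).
Equivalently, 1/σ² ~ Gamma(14.6, rate = 2.2); invert its 0.995 and 0.005 quantiles.
Posterior mean ≈ 0.162, SD ≈ 0.046; a Normal approximation gives roughly [0.044, 0.279].
Exact: lower = 0.084; upper = 0.332.

[0.084, 0.332]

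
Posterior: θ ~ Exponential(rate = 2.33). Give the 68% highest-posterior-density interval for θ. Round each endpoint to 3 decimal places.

[0.000, 0.489]

The exponential density is strictly decreasing on [0, ∞), so the HPD interval is anchored at 0: [0, q] with P(θ ≤ q) = 0.68.
q = −ln(1 − 0.68) / 2.33 = 1.1394 / 2.33 = 0.489.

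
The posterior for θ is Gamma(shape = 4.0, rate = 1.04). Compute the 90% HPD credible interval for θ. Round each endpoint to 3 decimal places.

[0.901, 6.679]

The posterior is unimodal and skewed, so the HPD interval has equal density at both endpoints and is the shortest 90% interval.
Solving f(0.901) = f(6.679) with F(6.679) − F(0.901) = 0.90 gives [0.901, 6.679].
For comparison, the equal-tailed interval is [1.314, 7.455]; the HPD is narrower and shifted toward the mode.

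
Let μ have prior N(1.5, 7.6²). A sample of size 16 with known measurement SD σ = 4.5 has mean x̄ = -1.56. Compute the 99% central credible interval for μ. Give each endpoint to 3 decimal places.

[-4.361, 1.372]

Posterior precision = 1/7.6² + 16/4.5² = 0.0173 + 0.7901 = 0.8074, so posterior SD = 1.1129.
Posterior mean = (1.5/7.6² + 16·-1.56/4.5²) / 0.8074 = -1.4944.
Interval: -1.4944 ± 2.576 × 1.1129 → [-4.361, 1.372].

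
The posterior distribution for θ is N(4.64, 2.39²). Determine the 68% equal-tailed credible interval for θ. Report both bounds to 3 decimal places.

[2.263, 7.017]

The posterior is symmetric, so the 68% equal-tailed interval is θ = 4.64 ± z·2.39 with z = 0.994.
Half-width: 0.994 × 2.39 = 2.377.
4.64 − 2.377 = 2.263; 4.64 + 2.377 = 7.017.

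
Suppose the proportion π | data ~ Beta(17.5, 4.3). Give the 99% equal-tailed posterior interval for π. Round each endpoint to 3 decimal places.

Posterior: Beta(17.5, 4.3).
Equal-tailed 99% interval: the 0.005 and 0.995 quantiles of Beta(17.5, 4.3).
Posterior mean ≈ 0.803, SD ≈ 0.083; a Normal approximation gives roughly [0.588, 1.017].
Exact: F⁻¹(0.005) = 0.547; F⁻¹(0.995) = 0.960.

[0.547, 0.960]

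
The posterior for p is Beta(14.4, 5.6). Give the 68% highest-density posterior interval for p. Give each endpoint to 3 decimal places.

[0.639, 0.834]

The posterior is unimodal and skewed, so the HPD interval has equal density at both endpoints and is the shortest 68% interval.
Solving f(0.639) = f(0.834) with F(0.834) − F(0.639) = 0.68 gives [0.639, 0.834].
For comparison, the equal-tailed interval is [0.621, 0.819]; the HPD is narrower and shifted toward the mode.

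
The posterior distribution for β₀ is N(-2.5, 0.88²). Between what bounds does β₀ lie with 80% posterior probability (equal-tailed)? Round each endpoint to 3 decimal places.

The posterior is symmetric, so the 80% equal-tailed interval is β₀ = -2.5 ± z·0.88 with z = 1.282.
Half-width: 1.282 × 0.88 = 1.128.
-2.5 − 1.128 = -3.628; -2.5 + 1.128 = -1.372.

[-3.628, -1.372]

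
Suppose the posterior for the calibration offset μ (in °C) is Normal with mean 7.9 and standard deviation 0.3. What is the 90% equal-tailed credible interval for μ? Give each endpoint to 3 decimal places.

[7.407, 8.393]

The posterior is symmetric, so the 90% equal-tailed interval is μ = 7.9 ± z·0.3 with z = 1.645.
Half-width: 1.645 × 0.3 = 0.493.
7.9 − 0.493 = 7.407; 7.9 + 0.493 = 8.393.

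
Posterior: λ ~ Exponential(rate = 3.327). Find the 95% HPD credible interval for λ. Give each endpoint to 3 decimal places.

[0.000, 0.900]

The exponential density is strictly decreasing on [0, ∞), so the HPD interval is anchored at 0: [0, q] with P(λ ≤ q) = 0.95.
q = −ln(1 − 0.95) / 3.327 = 2.9957 / 3.327 = 0.900.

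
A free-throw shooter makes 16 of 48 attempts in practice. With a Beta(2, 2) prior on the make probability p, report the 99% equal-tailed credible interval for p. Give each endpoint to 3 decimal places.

[0.192, 0.522]

Posterior: Beta(2+16, 2+32) = Beta(18, 34).
Equal-tailed 99% interval: the 0.005 and 0.995 quantiles of Beta(18, 34).
Posterior mean ≈ 0.346, SD ≈ 0.065; a Normal approximation gives roughly [0.178, 0.514].
Exact: F⁻¹(0.005) = 0.192; F⁻¹(0.995) = 0.522.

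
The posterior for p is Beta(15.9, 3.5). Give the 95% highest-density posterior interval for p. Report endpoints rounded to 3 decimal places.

The posterior is unimodal and skewed, so the HPD interval has equal density at both endpoints and is the shortest 95% interval.
Solving f(0.653) = f(0.967) with F(0.967) − F(0.653) = 0.95 gives [0.653, 0.967].
For comparison, the equal-tailed interval is [0.626, 0.952]; the HPD is narrower and shifted toward the mode.

[0.653, 0.967]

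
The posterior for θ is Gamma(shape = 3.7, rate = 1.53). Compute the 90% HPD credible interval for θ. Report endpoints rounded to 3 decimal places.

The posterior is unimodal and skewed, so the HPD interval has equal density at both endpoints and is the shortest 90% interval.
Solving f(0.509) = f(4.257) with F(4.257) − F(0.509) = 0.90 gives [0.509, 4.257].
For comparison, the equal-tailed interval is [0.781, 4.787]; the HPD is narrower and shifted toward the mode.

[0.509, 4.257]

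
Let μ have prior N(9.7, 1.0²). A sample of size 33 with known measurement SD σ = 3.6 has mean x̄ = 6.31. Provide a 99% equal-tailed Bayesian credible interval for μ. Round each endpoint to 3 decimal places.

[5.898, 8.634]

Posterior precision = 1/1.0² + 33/3.6² = 1.0000 + 2.5463 = 3.5463, so posterior SD = 0.5310.
Posterior mean = (9.7/1.0² + 33·6.31/3.6²) / 3.5463 = 7.2659.
Interval: 7.2659 ± 2.576 × 0.5310 → [5.898, 8.634].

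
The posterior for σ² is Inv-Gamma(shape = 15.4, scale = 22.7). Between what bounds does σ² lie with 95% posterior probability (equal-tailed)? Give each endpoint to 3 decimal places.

[0.946, 2.611]

Inverse-Gamma(15.4, 22.7) quantiles: F⁻¹(0.025) and F⁻¹(0.975).
Equivalently, 1/σ² ~ Gamma(15.4, rate = 22.7); invert its 0.975 and 0.025 quantiles.
Posterior mean ≈ 1.576, SD ≈ 0.431; a Normal approximation gives roughly [0.732, 2.420].
Exact: lower = 0.946; upper = 2.611.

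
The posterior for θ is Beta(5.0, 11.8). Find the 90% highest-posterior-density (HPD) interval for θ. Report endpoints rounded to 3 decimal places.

[0.119, 0.470]

The posterior is unimodal and skewed, so the HPD interval has equal density at both endpoints and is the shortest 90% interval.
Solving f(0.119) = f(0.470) with F(0.470) − F(0.119) = 0.90 gives [0.119, 0.470].
For comparison, the equal-tailed interval is [0.134, 0.489]; the HPD is narrower and shifted toward the mode.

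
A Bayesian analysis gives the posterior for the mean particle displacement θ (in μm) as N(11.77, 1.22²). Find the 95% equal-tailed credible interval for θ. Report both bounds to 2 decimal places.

The posterior is symmetric, so the 95% equal-tailed interval is θ = 11.77 ± z·1.22 with z = 1.960.
Half-width: 1.960 × 1.22 = 2.39.
11.77 − 2.39 = 9.38; 11.77 + 2.39 = 14.16.

[9.38, 14.16]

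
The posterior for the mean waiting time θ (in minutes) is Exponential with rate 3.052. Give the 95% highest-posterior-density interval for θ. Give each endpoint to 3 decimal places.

The exponential density is strictly decreasing on [0, ∞), so the HPD interval is anchored at 0: [0, q] with P(θ ≤ q) = 0.95.
q = −ln(1 − 0.95) / 3.052 = 2.9957 / 3.052 = 0.982.

[0.000, 0.982]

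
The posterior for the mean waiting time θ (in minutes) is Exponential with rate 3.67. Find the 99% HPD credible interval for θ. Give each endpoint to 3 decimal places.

The exponential density is strictly decreasing on [0, ∞), so the HPD interval is anchored at 0: [0, q] with P(θ ≤ q) = 0.99.
q = −ln(1 − 0.99) / 3.67 = 4.6052 / 3.67 = 1.255.

[0.000, 1.255]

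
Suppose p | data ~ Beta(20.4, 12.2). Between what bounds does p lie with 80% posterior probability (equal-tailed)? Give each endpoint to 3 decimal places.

[0.516, 0.732]

Posterior: Beta(20.4, 12.2).
Equal-tailed 80% interval: the 0.1 and 0.9 quantiles of Beta(20.4, 12.2).
Posterior mean ≈ 0.626, SD ≈ 0.083; a Normal approximation gives roughly [0.519, 0.733].
Exact: F⁻¹(0.1) = 0.516; F⁻¹(0.9) = 0.732.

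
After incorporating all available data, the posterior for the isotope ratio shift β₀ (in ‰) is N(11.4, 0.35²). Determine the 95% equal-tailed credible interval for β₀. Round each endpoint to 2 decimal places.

The posterior is symmetric, so the 95% equal-tailed interval is β₀ = 11.4 ± z·0.35 with z = 1.960.
Half-width: 1.960 × 0.35 = 0.69.
11.4 − 0.69 = 10.71; 11.4 + 0.69 = 12.09.

[10.71, 12.09]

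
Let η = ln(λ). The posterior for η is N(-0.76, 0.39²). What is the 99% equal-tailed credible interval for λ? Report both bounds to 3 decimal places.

On the log scale the 99% interval is -0.76 ± 2.576 × 0.39 = [-1.7646, 0.2446].
Exponentiate: [e^-1.7646, e^0.2446] = [0.171, 1.277].

[0.171, 1.277]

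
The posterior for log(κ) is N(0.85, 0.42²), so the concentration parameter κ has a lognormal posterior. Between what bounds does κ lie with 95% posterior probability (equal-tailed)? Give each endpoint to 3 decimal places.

On the log scale the 95% interval is 0.85 ± 1.960 × 0.42 = [0.0268, 1.6732].
Exponentiate: [e^0.0268, e^1.6732] = [1.027, 5.329].

[1.027, 5.329]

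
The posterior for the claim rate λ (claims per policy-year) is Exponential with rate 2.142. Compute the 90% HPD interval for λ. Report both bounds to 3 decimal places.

The exponential density is strictly decreasing on [0, ∞), so the HPD interval is anchored at 0: [0, q] with P(λ ≤ q) = 0.90.
q = −ln(1 − 0.90) / 2.142 = 2.3026 / 2.142 = 1.075.

[0.000, 1.075]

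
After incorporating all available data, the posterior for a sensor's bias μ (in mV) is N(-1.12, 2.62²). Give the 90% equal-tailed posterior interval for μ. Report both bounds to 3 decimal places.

The posterior is symmetric, so the 90% equal-tailed interval is μ = -1.12 ± z·2.62 with z = 1.645.
Half-width: 1.645 × 2.62 = 4.310.
-1.12 − 4.310 = -5.430; -1.12 + 4.310 = 3.190.

[-5.430, 3.190]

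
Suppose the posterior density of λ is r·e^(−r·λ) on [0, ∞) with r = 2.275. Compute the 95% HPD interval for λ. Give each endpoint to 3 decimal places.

The exponential density is strictly decreasing on [0, ∞), so the HPD interval is anchored at 0: [0, q] with P(λ ≤ q) = 0.95.
q = −ln(1 − 0.95) / 2.275 = 2.9957 / 2.275 = 1.317.

[0.000, 1.317]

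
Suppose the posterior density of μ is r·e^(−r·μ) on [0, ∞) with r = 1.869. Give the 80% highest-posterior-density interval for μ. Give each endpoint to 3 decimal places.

The exponential density is strictly decreasing on [0, ∞), so the HPD interval is anchored at 0: [0, q] with P(μ ≤ q) = 0.80.
q = −ln(1 − 0.80) / 1.869 = 1.6094 / 1.869 = 0.861.

[0.000, 0.861]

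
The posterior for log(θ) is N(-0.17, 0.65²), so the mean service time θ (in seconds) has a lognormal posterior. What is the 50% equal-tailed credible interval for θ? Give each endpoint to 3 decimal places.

[0.544, 1.308]

On the log scale the 50% interval is -0.17 ± 0.674 × 0.65 = [-0.6084, 0.2684].
Exponentiate: [e^-0.6084, e^0.2684] = [0.544, 1.308].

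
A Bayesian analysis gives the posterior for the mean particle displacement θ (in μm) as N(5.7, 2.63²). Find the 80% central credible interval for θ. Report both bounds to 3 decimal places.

[2.330, 9.070]

The posterior is symmetric, so the 80% equal-tailed interval is θ = 5.7 ± z·2.63 with z = 1.282.
Half-width: 1.282 × 2.63 = 3.370.
5.7 − 3.370 = 2.330; 5.7 + 3.370 = 9.070.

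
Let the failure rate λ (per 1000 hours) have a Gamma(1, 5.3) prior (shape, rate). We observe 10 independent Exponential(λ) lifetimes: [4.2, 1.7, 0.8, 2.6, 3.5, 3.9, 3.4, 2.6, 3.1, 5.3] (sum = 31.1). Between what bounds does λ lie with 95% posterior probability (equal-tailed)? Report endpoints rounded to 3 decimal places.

Posterior: Gamma(1+10, 5.3+31.1) = Gamma(11, 36.4) (shape, rate).
Equal-tailed 95% interval: Gamma(11, 36.4) quantiles at 0.025 and 0.975.
Posterior mean ≈ 0.302, SD ≈ 0.091; a Normal approximation gives roughly [0.124, 0.481].
Exact: lower = 0.151; upper = 0.505.

[0.151, 0.505]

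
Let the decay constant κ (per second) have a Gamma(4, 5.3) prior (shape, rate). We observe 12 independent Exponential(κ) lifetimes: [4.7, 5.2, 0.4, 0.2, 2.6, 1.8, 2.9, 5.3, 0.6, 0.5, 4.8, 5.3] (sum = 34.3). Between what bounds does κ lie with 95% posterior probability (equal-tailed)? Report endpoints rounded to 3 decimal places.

Posterior: Gamma(4+12, 5.3+34.3) = Gamma(16, 39.6) (shape, rate).
Equal-tailed 95% interval: Gamma(16, 39.6) quantiles at 0.025 and 0.975.
Posterior mean ≈ 0.404, SD ≈ 0.101; a Normal approximation gives roughly [0.206, 0.602].
Exact: lower = 0.231; upper = 0.625.

[0.231, 0.625]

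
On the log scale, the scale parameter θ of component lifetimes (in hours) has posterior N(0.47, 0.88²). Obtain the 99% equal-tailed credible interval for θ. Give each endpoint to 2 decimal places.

On the log scale the 99% interval is 0.47 ± 2.576 × 0.88 = [-1.7967, 2.7367].
Exponentiate: [e^-1.7967, e^2.7367] = [0.17, 15.44].

[0.17, 15.44]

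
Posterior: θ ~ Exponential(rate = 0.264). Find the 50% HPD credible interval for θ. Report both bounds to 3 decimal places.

[0.000, 2.626]

The exponential density is strictly decreasing on [0, ∞), so the HPD interval is anchored at 0: [0, q] with P(θ ≤ q) = 0.50.
q = −ln(1 − 0.50) / 0.264 = 0.6931 / 0.264 = 2.626.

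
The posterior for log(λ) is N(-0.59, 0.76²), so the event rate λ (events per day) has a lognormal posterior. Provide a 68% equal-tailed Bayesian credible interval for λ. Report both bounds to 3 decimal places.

On the log scale the 68% interval is -0.59 ± 0.994 × 0.76 = [-1.3458, 0.1658].
Exponentiate: [e^-1.3458, e^0.1658] = [0.260, 1.180].

[0.260, 1.180]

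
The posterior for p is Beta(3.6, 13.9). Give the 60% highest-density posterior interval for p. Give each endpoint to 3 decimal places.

The posterior is unimodal and skewed, so the HPD interval has equal density at both endpoints and is the shortest 60% interval.
Solving f(0.100) = f(0.254) with F(0.254) − F(0.100) = 0.60 gives [0.100, 0.254].
For comparison, the equal-tailed interval is [0.123, 0.283]; the HPD is narrower and shifted toward the mode.

[0.100, 0.254]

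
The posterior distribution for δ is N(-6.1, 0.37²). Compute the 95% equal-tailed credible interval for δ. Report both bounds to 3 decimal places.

The posterior is symmetric, so the 95% equal-tailed interval is δ = -6.1 ± z·0.37 with z = 1.960.
Half-width: 1.960 × 0.37 = 0.725.
-6.1 − 0.725 = -6.825; -6.1 + 0.725 = -5.375.

[-6.825, -5.375]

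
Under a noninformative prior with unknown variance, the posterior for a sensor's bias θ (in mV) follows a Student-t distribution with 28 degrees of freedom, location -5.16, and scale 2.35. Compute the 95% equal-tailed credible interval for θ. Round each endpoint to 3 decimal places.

The t_28 distribution is symmetric; the 95% interval is -5.16 ± t·2.35 with t_{0.975,28} = 2.048.
Half-width: 2.048 × 2.35 = 4.814.
-5.16 − 4.814 = -9.974; -5.16 + 4.814 = -0.346.

[-9.974, -0.346]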